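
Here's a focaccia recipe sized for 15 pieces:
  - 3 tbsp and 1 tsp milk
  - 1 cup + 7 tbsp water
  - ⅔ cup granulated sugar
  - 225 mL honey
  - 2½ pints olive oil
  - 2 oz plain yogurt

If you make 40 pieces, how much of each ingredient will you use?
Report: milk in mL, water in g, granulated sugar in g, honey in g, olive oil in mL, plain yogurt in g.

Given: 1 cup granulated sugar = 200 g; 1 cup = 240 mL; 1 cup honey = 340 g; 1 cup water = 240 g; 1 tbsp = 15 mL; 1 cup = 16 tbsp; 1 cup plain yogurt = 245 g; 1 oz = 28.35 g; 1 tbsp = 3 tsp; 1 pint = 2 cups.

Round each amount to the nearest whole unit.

milk: 133 mL; water: 920 g; granulated sugar: 356 g; honey: 850 g; olive oil: 3200 mL; plain yogurt: 151 g

Scaling factor: 40/15 = 8/3.
milk: (3 tbsp + 1 tsp = 10/3 tbsp) × 8/3 × 15 mL/tbsp ≈ 133 mL
water: (1 cup + 7 tbsp = 1.4375 cup) × 8/3 × 240 g/cup = 920 g
granulated sugar: 2/3 cup × 8/3 × 200 g/cup ≈ 356 g
honey: 225 mL × 8/3 ÷ 240 mL/cup × 340 g/cup = 850 g
olive oil: 2.5 pint × 8/3 × 2 cup/pint × 240 mL/cup = 3200 mL
plain yogurt: 2 oz × 8/3 × 28.35 g/oz ≈ 151 g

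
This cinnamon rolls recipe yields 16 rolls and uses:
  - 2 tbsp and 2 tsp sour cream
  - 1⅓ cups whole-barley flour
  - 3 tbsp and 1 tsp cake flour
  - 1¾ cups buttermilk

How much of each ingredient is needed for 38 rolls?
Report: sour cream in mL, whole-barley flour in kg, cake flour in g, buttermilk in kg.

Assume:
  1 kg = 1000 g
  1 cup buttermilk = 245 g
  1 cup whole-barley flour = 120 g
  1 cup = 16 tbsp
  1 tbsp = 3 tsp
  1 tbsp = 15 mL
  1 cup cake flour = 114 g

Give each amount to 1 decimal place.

sour cream: 95.0 mL; whole-barley flour: 0.4 kg; cake flour: 56.4 g; buttermilk: 1.0 kg

Scaling factor: 38/16 = 19/8 = 2.375.
sour cream: (2 tbsp + 2 tsp = 8/3 tbsp) × 19/8 × 15 mL/tbsp = 95.0 mL
whole-barley flour: 4/3 cup × 19/8 × 120 g/cup ÷ 1000 g/kg ≈ 0.4 kg
cake flour: (3 tbsp + 1 tsp = 10/3 tbsp) × 19/8 ÷ 16 tbsp/cup × 114 g/cup ≈ 56.4 g
buttermilk: 1.75 cup × 19/8 × 245 g/cup ÷ 1000 g/kg ≈ 1.0 kg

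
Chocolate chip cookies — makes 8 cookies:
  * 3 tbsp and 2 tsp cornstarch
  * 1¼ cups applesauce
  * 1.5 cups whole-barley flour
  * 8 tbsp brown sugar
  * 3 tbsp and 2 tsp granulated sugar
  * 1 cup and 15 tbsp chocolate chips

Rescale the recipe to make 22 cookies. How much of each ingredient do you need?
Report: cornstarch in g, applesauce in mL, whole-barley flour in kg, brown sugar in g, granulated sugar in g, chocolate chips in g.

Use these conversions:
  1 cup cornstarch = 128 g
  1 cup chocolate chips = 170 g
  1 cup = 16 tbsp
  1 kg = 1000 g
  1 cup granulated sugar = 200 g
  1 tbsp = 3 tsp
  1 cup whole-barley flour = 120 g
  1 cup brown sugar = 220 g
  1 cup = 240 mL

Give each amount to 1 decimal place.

Scaling factor: 22/8 = 11/4 = 2.75.
cornstarch: (3 tbsp + 2 tsp = 11/3 tbsp) × 11/4 ÷ 16 tbsp/cup × 128 g/cup ≈ 80.7 g
applesauce: 1.25 cup × 11/4 × 240 mL/cup = 825.0 mL
whole-barley flour: 1.5 cup × 11/4 × 120 g/cup ÷ 1000 g/kg ≈ 0.5 kg
brown sugar: 8 tbsp × 11/4 ÷ 16 tbsp/cup × 220 g/cup = 302.5 g
granulated sugar: (3 tbsp + 2 tsp = 11/3 tbsp) × 11/4 ÷ 16 tbsp/cup × 200 g/cup ≈ 126.0 g
chocolate chips: (1 cup + 15 tbsp = 1.9375 cup) × 11/4 × 170 g/cup ≈ 905.8 g

cornstarch: 80.7 g; applesauce: 825.0 mL; whole-barley flour: 0.5 kg; brown sugar: 302.5 g; granulated sugar: 126.0 g; chocolate chips: 905.8 g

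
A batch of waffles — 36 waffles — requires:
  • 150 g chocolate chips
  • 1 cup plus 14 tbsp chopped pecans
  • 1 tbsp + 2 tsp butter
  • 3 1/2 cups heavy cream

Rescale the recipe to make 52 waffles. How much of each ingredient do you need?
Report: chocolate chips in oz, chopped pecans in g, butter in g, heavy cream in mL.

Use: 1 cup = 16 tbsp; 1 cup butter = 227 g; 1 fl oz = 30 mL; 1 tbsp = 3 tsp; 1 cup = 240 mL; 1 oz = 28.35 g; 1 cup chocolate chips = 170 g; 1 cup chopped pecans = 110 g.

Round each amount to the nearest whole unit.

Scaling factor: 52/36 = 13/9.
chocolate chips: 150 g × 13/9 ÷ 28.35 g/oz ≈ 8 oz
chopped pecans: (1 cup + 14 tbsp = 1.875 cup) × 13/9 × 110 g/cup ≈ 298 g
butter: (1 tbsp + 2 tsp = 5/3 tbsp) × 13/9 ÷ 16 tbsp/cup × 227 g/cup ≈ 34 g
heavy cream: 3.5 cup × 13/9 × 240 mL/cup ≈ 1213 mL

chocolate chips: 8 oz; chopped pecans: 298 g; butter: 34 g; heavy cream: 1213 mL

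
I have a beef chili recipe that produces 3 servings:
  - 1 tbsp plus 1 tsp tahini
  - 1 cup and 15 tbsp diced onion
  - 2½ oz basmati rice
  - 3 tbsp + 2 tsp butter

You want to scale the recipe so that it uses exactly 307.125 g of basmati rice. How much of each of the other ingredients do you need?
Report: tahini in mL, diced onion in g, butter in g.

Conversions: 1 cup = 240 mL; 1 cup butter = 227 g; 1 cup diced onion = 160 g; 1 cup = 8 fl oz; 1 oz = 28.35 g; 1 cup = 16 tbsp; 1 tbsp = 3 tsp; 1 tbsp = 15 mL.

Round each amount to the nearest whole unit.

tahini: 87 mL; diced onion: 1343 g; butter: 225 g

The original recipe has 70.875 g of basmati rice, so the scaling factor is 307.125 ÷ 70.875 = 13/3.
tahini: (1 tbsp + 1 tsp = 4/3 tbsp) × 13/3 × 15 mL/tbsp ≈ 87 mL
diced onion: (1 cup + 15 tbsp = 1.9375 cup) × 13/3 × 160 g/cup ≈ 1343 g
butter: (3 tbsp + 2 tsp = 11/3 tbsp) × 13/3 ÷ 16 tbsp/cup × 227 g/cup ≈ 225 g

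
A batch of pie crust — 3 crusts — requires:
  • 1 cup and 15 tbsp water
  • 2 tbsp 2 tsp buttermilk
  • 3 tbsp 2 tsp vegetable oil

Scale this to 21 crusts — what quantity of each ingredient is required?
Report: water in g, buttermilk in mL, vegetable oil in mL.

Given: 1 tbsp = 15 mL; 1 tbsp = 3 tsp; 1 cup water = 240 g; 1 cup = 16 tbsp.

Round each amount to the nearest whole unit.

Scaling factor: 21/3 = 7.
water: (1 cup + 15 tbsp = 1.9375 cup) × 7 × 240 g/cup = 3255 g
buttermilk: (2 tbsp + 2 tsp = 8/3 tbsp) × 7 × 15 mL/tbsp = 280 mL
vegetable oil: (3 tbsp + 2 tsp = 11/3 tbsp) × 7 × 15 mL/tbsp = 385 mL

water: 3255 g; buttermilk: 280 mL; vegetable oil: 385 mL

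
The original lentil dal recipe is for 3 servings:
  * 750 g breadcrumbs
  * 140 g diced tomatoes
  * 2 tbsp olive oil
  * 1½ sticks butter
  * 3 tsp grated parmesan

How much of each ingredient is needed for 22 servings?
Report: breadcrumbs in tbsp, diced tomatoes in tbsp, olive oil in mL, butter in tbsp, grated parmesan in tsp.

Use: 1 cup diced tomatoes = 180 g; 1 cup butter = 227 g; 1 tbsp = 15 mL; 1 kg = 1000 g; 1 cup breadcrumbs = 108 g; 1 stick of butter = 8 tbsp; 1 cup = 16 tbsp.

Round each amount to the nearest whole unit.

breadcrumbs: 815 tbsp; diced tomatoes: 91 tbsp; olive oil: 220 mL; butter: 88 tbsp; grated parmesan: 22 tsp

Scaling factor: 22/3.
breadcrumbs: 750 g × 22/3 ÷ 108 g/cup × 16 tbsp/cup ≈ 815 tbsp
diced tomatoes: 140 g × 22/3 ÷ 180 g/cup × 16 tbsp/cup ≈ 91 tbsp
olive oil: 2 tbsp × 22/3 × 15 mL/tbsp = 220 mL
butter: 1.5 stick × 22/3 × 8 tbsp/stick = 88 tbsp
grated parmesan: 3 tsp × 22/3 = 22 tsp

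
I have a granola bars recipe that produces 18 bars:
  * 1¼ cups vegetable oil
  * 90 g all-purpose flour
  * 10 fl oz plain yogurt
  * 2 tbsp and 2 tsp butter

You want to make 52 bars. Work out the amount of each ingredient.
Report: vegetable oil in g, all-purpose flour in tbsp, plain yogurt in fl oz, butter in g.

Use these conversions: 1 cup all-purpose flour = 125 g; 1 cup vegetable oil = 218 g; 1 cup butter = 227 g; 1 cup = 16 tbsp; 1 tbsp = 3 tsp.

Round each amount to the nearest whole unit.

Scaling factor: 52/18 = 26/9.
vegetable oil: 1.25 cup × 26/9 × 218 g/cup ≈ 787 g
all-purpose flour: 90 g × 26/9 ÷ 125 g/cup × 16 tbsp/cup ≈ 33 tbsp
plain yogurt: 10 fl oz × 26/9 ≈ 29 fl oz
butter: (2 tbsp + 2 tsp = 8/3 tbsp) × 26/9 ÷ 16 tbsp/cup × 227 g/cup ≈ 109 g

vegetable oil: 787 g; all-purpose flour: 33 tbsp; plain yogurt: 29 fl oz; butter: 109 g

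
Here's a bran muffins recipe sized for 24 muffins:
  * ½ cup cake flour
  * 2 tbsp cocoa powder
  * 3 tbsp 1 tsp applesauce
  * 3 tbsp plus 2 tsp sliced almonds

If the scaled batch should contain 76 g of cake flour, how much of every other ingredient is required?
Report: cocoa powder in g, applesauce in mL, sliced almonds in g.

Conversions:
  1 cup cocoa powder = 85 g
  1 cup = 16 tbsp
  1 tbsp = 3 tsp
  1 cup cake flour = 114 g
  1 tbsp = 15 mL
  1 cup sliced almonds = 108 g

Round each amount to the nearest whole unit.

cocoa powder: 14 g; applesauce: 67 mL; sliced almonds: 33 g

The original recipe has 57 g of cake flour, so the scaling factor is 76 ÷ 57 = 4/3.
cocoa powder: 2 tbsp × 4/3 ÷ 16 tbsp/cup × 85 g/cup ≈ 14 g
applesauce: (3 tbsp + 1 tsp = 10/3 tbsp) × 4/3 × 15 mL/tbsp ≈ 67 mL
sliced almonds: (3 tbsp + 2 tsp = 11/3 tbsp) × 4/3 ÷ 16 tbsp/cup × 108 g/cup = 33 g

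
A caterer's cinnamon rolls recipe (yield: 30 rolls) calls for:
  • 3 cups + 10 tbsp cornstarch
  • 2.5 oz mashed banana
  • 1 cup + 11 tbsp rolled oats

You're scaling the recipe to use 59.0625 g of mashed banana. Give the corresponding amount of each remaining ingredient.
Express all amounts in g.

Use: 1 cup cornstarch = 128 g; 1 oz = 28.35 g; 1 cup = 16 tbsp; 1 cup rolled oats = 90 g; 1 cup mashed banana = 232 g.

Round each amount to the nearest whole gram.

The original recipe has 70.875 g of mashed banana, so the scaling factor is 59.0625 ÷ 70.875 = 5/6.
cornstarch: (3 cup + 10 tbsp = 3.625 cup) × 5/6 × 128 g/cup ≈ 387 g
rolled oats: (1 cup + 11 tbsp = 1.6875 cup) × 5/6 × 90 g/cup ≈ 127 g

cornstarch: 387 g; rolled oats: 127 g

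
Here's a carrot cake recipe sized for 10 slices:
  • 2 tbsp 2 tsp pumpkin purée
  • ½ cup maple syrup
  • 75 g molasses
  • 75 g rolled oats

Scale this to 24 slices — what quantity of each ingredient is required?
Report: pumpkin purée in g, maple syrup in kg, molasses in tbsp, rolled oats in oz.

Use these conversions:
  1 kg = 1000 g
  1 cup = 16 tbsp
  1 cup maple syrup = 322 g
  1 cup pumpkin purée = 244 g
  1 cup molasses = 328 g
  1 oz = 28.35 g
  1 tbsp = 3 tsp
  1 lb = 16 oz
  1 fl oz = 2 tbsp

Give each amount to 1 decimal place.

Scaling factor: 24/10 = 12/5 = 2.4.
pumpkin purée: (2 tbsp + 2 tsp = 8/3 tbsp) × 12/5 ÷ 16 tbsp/cup × 244 g/cup = 97.6 g
maple syrup: 0.5 cup × 12/5 × 322 g/cup ÷ 1000 g/kg ≈ 0.4 kg
molasses: 75 g × 12/5 ÷ 328 g/cup × 16 tbsp/cup ≈ 8.8 tbsp
rolled oats: 75 g × 12/5 ÷ 28.35 g/oz ≈ 6.3 oz

pumpkin purée: 97.6 g; maple syrup: 0.4 kg; molasses: 8.8 tbsp; rolled oats: 6.3 oz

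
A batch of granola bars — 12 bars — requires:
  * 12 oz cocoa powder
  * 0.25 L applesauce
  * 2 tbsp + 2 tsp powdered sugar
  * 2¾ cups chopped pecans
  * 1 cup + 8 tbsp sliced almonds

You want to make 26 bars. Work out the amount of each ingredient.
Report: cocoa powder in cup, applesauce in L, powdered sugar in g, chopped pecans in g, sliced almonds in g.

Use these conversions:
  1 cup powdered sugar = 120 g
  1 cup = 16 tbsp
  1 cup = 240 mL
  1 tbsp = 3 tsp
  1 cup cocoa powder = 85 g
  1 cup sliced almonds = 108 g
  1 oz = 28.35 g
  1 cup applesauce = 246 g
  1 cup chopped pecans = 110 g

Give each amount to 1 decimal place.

cocoa powder: 8.7 cup; applesauce: 0.5 L; powdered sugar: 43.3 g; chopped pecans: 655.4 g; sliced almonds: 351.0 g

Scaling factor: 26/12 = 13/6.
cocoa powder: 12 oz × 13/6 × 28.35 g/oz ÷ 85 g/cup ≈ 8.7 cup
applesauce: 0.25 L × 13/6 ≈ 0.5 L
powdered sugar: (2 tbsp + 2 tsp = 8/3 tbsp) × 13/6 ÷ 16 tbsp/cup × 120 g/cup ≈ 43.3 g
chopped pecans: 2.75 cup × 13/6 × 110 g/cup ≈ 655.4 g
sliced almonds: (1 cup + 8 tbsp = 1.5 cup) × 13/6 × 108 g/cup = 351.0 g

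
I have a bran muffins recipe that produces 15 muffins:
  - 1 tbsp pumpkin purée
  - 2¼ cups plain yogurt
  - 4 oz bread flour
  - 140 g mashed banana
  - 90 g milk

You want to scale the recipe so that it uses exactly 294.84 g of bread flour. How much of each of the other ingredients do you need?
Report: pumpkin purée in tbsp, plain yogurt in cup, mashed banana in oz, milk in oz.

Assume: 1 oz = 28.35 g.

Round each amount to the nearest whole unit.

The original recipe has 113.4 g of bread flour, so the scaling factor is 294.84 ÷ 113.4 = 13/5 = 2.6.
pumpkin purée: 1 tbsp × 13/5 ≈ 3 tbsp
plain yogurt: 2.25 cup × 13/5 ≈ 6 cup
mashed banana: 140 g × 13/5 ÷ 28.35 g/oz ≈ 13 oz
milk: 90 g × 13/5 ÷ 28.35 g/oz ≈ 8 oz

pumpkin purée: 3 tbsp; plain yogurt: 6 cup; mashed banana: 13 oz; milk: 8 oz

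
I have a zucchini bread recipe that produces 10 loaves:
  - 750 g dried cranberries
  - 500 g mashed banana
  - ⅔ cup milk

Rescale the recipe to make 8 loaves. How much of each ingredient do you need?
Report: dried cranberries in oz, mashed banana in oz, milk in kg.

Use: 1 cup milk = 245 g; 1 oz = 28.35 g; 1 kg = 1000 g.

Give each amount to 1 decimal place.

dried cranberries: 21.2 oz; mashed banana: 14.1 oz; milk: 0.1 kg

Scaling factor: 8/10 = 4/5 = 0.8.
dried cranberries: 750 g × 4/5 ÷ 28.35 g/oz ≈ 21.2 oz
mashed banana: 500 g × 4/5 ÷ 28.35 g/oz ≈ 14.1 oz
milk: 2/3 cup × 4/5 × 245 g/cup ÷ 1000 g/kg ≈ 0.1 kg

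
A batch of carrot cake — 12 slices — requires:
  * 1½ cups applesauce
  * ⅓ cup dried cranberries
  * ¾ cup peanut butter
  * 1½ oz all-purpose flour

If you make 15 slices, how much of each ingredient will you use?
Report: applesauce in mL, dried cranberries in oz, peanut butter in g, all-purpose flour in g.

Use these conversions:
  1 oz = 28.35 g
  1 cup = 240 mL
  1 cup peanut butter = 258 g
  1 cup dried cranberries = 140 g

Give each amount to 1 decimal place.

applesauce: 450.0 mL; dried cranberries: 2.1 oz; peanut butter: 241.9 g; all-purpose flour: 53.2 g

Scaling factor: 15/12 = 5/4 = 1.25.
applesauce: 1.5 cup × 5/4 × 240 mL/cup = 450.0 mL
dried cranberries: 1/3 cup × 5/4 × 140 g/cup ÷ 28.35 g/oz ≈ 2.1 oz
peanut butter: 0.75 cup × 5/4 × 258 g/cup ≈ 241.9 g
all-purpose flour: 1.5 oz × 5/4 × 28.35 g/oz ≈ 53.2 g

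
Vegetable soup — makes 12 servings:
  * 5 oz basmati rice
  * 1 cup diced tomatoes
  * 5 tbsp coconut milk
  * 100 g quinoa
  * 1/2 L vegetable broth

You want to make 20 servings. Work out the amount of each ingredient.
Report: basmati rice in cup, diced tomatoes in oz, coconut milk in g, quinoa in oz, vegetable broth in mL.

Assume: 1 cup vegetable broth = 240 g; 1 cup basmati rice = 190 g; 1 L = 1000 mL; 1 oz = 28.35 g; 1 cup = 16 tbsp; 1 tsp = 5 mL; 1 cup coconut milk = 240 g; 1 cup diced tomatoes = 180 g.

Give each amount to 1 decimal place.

basmati rice: 1.2 cup; diced tomatoes: 10.6 oz; coconut milk: 125.0 g; quinoa: 5.9 oz; vegetable broth: 833.3 mL

Scaling factor: 20/12 = 5/3.
basmati rice: 5 oz × 5/3 × 28.35 g/oz ÷ 190 g/cup ≈ 1.2 cup
diced tomatoes: 1 cup × 5/3 × 180 g/cup ÷ 28.35 g/oz ≈ 10.6 oz
coconut milk: 5 tbsp × 5/3 ÷ 16 tbsp/cup × 240 g/cup = 125.0 g
quinoa: 100 g × 5/3 ÷ 28.35 g/oz ≈ 5.9 oz
vegetable broth: 0.5 L × 5/3 × 1000 mL/L ≈ 833.3 mL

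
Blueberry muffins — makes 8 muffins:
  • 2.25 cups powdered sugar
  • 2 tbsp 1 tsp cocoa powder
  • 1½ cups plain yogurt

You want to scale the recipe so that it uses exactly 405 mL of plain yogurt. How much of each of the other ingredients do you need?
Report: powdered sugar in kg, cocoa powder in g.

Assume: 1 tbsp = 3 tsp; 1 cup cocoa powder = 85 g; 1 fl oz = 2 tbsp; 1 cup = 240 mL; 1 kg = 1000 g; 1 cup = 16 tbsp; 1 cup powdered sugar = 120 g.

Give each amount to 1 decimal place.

powdered sugar: 0.3 kg; cocoa powder: 13.9 g

The original recipe has 360 mL of plain yogurt, so the scaling factor is 405 ÷ 360 = 9/8 = 1.125.
powdered sugar: 2.25 cup × 9/8 × 120 g/cup ÷ 1000 g/kg ≈ 0.3 kg
cocoa powder: (2 tbsp + 1 tsp = 7/3 tbsp) × 9/8 ÷ 16 tbsp/cup × 85 g/cup ≈ 13.9 g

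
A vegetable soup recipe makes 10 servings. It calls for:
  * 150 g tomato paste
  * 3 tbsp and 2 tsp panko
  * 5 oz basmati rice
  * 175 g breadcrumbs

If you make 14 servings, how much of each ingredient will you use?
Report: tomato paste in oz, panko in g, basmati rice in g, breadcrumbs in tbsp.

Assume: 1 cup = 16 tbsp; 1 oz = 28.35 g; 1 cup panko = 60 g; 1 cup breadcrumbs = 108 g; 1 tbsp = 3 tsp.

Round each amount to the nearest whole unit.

tomato paste: 7 oz; panko: 19 g; basmati rice: 198 g; breadcrumbs: 36 tbsp

Scaling factor: 14/10 = 7/5 = 1.4.
tomato paste: 150 g × 7/5 ÷ 28.35 g/oz ≈ 7 oz
panko: (3 tbsp + 2 tsp = 11/3 tbsp) × 7/5 ÷ 16 tbsp/cup × 60 g/cup ≈ 19 g
basmati rice: 5 oz × 7/5 × 28.35 g/oz ≈ 198 g
breadcrumbs: 175 g × 7/5 ÷ 108 g/cup × 16 tbsp/cup ≈ 36 tbsp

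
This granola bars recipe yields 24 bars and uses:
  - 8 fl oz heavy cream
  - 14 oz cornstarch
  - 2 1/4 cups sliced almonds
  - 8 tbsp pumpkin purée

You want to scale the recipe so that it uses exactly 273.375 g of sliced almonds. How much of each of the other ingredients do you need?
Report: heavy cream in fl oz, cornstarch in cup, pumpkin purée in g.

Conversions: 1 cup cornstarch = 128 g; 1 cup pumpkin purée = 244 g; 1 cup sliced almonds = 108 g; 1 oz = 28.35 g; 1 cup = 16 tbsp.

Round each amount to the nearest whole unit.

The original recipe has 243 g of sliced almonds, so the scaling factor is 273.375 ÷ 243 = 9/8 = 1.125.
heavy cream: 8 fl oz × 9/8 = 9 fl oz
cornstarch: 14 oz × 9/8 × 28.35 g/oz ÷ 128 g/cup ≈ 3 cup
pumpkin purée: 8 tbsp × 9/8 ÷ 16 tbsp/cup × 244 g/cup ≈ 137 g

heavy cream: 9 fl oz; cornstarch: 3 cup; pumpkin purée: 137 g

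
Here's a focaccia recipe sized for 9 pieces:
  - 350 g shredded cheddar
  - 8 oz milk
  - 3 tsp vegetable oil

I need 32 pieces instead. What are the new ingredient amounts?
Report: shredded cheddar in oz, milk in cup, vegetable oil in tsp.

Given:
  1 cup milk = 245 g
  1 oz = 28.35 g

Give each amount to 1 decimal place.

Scaling factor: 32/9.
shredded cheddar: 350 g × 32/9 ÷ 28.35 g/oz ≈ 43.9 oz
milk: 8 oz × 32/9 × 28.35 g/oz ÷ 245 g/cup ≈ 3.3 cup
vegetable oil: 3 tsp × 32/9 ≈ 10.7 tsp

shredded cheddar: 43.9 oz; milk: 3.3 cup; vegetable oil: 10.7 tsp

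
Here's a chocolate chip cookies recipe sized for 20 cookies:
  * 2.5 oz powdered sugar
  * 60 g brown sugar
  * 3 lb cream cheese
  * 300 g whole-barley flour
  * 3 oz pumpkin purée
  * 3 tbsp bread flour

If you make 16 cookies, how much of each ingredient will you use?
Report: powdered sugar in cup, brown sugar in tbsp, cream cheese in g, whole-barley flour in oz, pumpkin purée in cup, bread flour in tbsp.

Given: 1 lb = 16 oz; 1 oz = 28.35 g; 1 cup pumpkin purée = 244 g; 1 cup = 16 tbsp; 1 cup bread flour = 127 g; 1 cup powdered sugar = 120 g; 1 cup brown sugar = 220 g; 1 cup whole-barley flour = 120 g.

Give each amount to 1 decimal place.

Scaling factor: 16/20 = 4/5 = 0.8.
powdered sugar: 2.5 oz × 4/5 × 28.35 g/oz ÷ 120 g/cup ≈ 0.5 cup
brown sugar: 60 g × 4/5 ÷ 220 g/cup × 16 tbsp/cup ≈ 3.5 tbsp
cream cheese: 3 lb × 4/5 × 16 oz/lb × 28.35 g/oz ≈ 1088.6 g
whole-barley flour: 300 g × 4/5 ÷ 28.35 g/oz ≈ 8.5 oz
pumpkin purée: 3 oz × 4/5 × 28.35 g/oz ÷ 244 g/cup ≈ 0.3 cup
bread flour: 3 tbsp × 4/5 = 2.4 tbsp

powdered sugar: 0.5 cup; brown sugar: 3.5 tbsp; cream cheese: 1088.6 g; whole-barley flour: 8.5 oz; pumpkin purée: 0.3 cup; bread flour: 2.4 tbsp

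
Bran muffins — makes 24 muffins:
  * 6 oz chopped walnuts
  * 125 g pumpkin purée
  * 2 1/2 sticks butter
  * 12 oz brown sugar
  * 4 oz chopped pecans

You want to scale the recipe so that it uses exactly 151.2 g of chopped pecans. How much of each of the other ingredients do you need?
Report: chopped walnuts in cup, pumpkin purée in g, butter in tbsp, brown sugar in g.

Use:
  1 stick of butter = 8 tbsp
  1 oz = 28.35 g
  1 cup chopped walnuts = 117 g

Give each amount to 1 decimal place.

chopped walnuts: 1.9 cup; pumpkin purée: 166.7 g; butter: 26.7 tbsp; brown sugar: 453.6 g

The original recipe has 113.4 g of chopped pecans, so the scaling factor is 151.2 ÷ 113.4 = 4/3.
chopped walnuts: 6 oz × 4/3 × 28.35 g/oz ÷ 117 g/cup ≈ 1.9 cup
pumpkin purée: 125 g × 4/3 ≈ 166.7 g
butter: 2.5 stick × 4/3 × 8 tbsp/stick ≈ 26.7 tbsp
brown sugar: 12 oz × 4/3 × 28.35 g/oz = 453.6 g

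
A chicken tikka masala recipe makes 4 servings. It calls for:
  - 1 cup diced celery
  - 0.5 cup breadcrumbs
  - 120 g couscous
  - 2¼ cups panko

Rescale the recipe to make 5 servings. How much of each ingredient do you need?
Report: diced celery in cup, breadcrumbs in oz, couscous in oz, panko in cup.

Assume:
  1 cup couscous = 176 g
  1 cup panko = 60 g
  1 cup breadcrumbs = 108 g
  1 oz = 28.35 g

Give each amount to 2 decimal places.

diced celery: 1.25 cup; breadcrumbs: 2.38 oz; couscous: 5.29 oz; panko: 2.81 cup

Scaling factor: 5/4 = 1.25.
diced celery: 1 cup × 5/4 = 1.25 cup
breadcrumbs: 0.5 cup × 5/4 × 108 g/cup ÷ 28.35 g/oz ≈ 2.38 oz
couscous: 120 g × 5/4 ÷ 28.35 g/oz ≈ 5.29 oz
panko: 2.25 cup × 5/4 ≈ 2.81 cup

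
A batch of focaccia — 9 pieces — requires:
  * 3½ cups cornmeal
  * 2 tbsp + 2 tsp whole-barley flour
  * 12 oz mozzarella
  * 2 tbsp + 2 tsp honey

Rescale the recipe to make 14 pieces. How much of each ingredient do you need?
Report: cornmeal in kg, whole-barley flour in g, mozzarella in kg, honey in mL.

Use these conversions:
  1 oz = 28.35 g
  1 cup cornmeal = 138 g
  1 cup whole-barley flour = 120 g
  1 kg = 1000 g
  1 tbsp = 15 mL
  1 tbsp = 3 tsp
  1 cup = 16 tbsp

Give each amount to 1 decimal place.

Scaling factor: 14/9.
cornmeal: 3.5 cup × 14/9 × 138 g/cup ÷ 1000 g/kg ≈ 0.8 kg
whole-barley flour: (2 tbsp + 2 tsp = 8/3 tbsp) × 14/9 ÷ 16 tbsp/cup × 120 g/cup ≈ 31.1 g
mozzarella: 12 oz × 14/9 × 28.35 g/oz ÷ 1000 g/kg ≈ 0.5 kg
honey: (2 tbsp + 2 tsp = 8/3 tbsp) × 14/9 × 15 mL/tbsp ≈ 62.2 mL

cornmeal: 0.8 kg; whole-barley flour: 31.1 g; mozzarella: 0.5 kg; honey: 62.2 mL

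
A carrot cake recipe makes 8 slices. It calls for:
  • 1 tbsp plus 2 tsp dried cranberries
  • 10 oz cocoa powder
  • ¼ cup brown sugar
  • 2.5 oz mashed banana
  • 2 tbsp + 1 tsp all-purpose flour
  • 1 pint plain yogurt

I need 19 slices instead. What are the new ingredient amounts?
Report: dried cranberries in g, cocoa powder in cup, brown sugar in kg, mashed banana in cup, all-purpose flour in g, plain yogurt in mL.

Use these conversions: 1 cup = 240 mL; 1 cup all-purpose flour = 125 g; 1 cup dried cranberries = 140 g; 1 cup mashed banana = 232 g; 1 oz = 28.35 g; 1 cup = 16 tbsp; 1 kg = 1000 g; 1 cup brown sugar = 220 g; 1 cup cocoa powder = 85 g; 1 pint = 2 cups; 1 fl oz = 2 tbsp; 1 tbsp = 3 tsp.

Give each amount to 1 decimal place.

Scaling factor: 19/8 = 2.375.
dried cranberries: (1 tbsp + 2 tsp = 5/3 tbsp) × 19/8 ÷ 16 tbsp/cup × 140 g/cup ≈ 34.6 g
cocoa powder: 10 oz × 19/8 × 28.35 g/oz ÷ 85 g/cup ≈ 7.9 cup
brown sugar: 0.25 cup × 19/8 × 220 g/cup ÷ 1000 g/kg ≈ 0.1 kg
mashed banana: 2.5 oz × 19/8 × 28.35 g/oz ÷ 232 g/cup ≈ 0.7 cup
all-purpose flour: (2 tbsp + 1 tsp = 7/3 tbsp) × 19/8 ÷ 16 tbsp/cup × 125 g/cup ≈ 43.3 g
plain yogurt: 1 pint × 19/8 × 2 cup/pint × 240 mL/cup = 1140.0 mL

dried cranberries: 34.6 g; cocoa powder: 7.9 cup; brown sugar: 0.1 kg; mashed banana: 0.7 cup; all-purpose flour: 43.3 g; plain yogurt: 1140.0 mL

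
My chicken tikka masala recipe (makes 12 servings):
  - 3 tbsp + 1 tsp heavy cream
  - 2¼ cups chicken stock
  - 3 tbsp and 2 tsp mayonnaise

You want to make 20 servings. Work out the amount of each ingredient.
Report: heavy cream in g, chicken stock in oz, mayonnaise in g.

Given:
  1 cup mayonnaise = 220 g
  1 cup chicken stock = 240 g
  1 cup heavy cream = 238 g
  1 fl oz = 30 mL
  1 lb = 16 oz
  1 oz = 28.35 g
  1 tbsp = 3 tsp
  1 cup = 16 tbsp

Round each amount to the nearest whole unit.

Scaling factor: 20/12 = 5/3.
heavy cream: (3 tbsp + 1 tsp = 10/3 tbsp) × 5/3 ÷ 16 tbsp/cup × 238 g/cup ≈ 83 g
chicken stock: 2.25 cup × 5/3 × 240 g/cup ÷ 28.35 g/oz ≈ 32 oz
mayonnaise: (3 tbsp + 2 tsp = 11/3 tbsp) × 5/3 ÷ 16 tbsp/cup × 220 g/cup ≈ 84 g

heavy cream: 83 g; chicken stock: 32 oz; mayonnaise: 84 g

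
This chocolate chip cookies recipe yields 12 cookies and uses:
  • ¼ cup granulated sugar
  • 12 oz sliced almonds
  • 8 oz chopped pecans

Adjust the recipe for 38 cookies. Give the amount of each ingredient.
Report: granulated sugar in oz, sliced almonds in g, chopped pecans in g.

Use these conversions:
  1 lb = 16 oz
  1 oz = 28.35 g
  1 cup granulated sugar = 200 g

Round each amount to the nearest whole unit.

granulated sugar: 6 oz; sliced almonds: 1077 g; chopped pecans: 718 g

Scaling factor: 38/12 = 19/6.
granulated sugar: 0.25 cup × 19/6 × 200 g/cup ÷ 28.35 g/oz ≈ 6 oz
sliced almonds: 12 oz × 19/6 × 28.35 g/oz ≈ 1077 g
chopped pecans: 8 oz × 19/6 × 28.35 g/oz ≈ 718 g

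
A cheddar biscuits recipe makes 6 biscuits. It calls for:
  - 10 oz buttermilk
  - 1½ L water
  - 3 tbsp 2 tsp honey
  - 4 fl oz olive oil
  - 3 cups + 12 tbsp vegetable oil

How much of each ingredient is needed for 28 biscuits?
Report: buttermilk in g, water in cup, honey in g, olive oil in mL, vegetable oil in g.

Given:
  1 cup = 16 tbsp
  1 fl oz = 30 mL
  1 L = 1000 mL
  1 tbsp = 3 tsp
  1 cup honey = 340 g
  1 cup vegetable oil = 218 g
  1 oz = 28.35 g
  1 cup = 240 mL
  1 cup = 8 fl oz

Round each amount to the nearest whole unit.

buttermilk: 1323 g; water: 29 cup; honey: 364 g; olive oil: 560 mL; vegetable oil: 3815 g

Scaling factor: 28/6 = 14/3.
buttermilk: 10 oz × 14/3 × 28.35 g/oz = 1323 g
water: 1.5 L × 14/3 × 1000 mL/L ÷ 240 mL/cup ≈ 29 cup
honey: (3 tbsp + 2 tsp = 11/3 tbsp) × 14/3 ÷ 16 tbsp/cup × 340 g/cup ≈ 364 g
olive oil: 4 fl oz × 14/3 × 30 mL/fl oz = 560 mL
vegetable oil: (3 cup + 12 tbsp = 3.75 cup) × 14/3 × 218 g/cup = 3815 g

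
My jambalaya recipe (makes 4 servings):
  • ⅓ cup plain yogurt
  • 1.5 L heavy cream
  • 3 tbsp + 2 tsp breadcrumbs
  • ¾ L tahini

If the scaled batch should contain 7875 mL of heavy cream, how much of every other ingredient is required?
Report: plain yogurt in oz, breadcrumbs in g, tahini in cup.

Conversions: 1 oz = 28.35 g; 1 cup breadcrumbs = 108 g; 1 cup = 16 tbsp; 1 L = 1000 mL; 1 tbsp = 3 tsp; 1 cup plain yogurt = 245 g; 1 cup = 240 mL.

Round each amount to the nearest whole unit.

The original recipe has 1500 mL of heavy cream, so the scaling factor is 7875 ÷ 1500 = 21/4 = 5.25.
plain yogurt: 1/3 cup × 21/4 × 245 g/cup ÷ 28.35 g/oz ≈ 15 oz
breadcrumbs: (3 tbsp + 2 tsp = 11/3 tbsp) × 21/4 ÷ 16 tbsp/cup × 108 g/cup ≈ 130 g
tahini: 0.75 L × 21/4 × 1000 mL/L ÷ 240 mL/cup ≈ 16 cup

plain yogurt: 15 oz; breadcrumbs: 130 g; tahini: 16 cup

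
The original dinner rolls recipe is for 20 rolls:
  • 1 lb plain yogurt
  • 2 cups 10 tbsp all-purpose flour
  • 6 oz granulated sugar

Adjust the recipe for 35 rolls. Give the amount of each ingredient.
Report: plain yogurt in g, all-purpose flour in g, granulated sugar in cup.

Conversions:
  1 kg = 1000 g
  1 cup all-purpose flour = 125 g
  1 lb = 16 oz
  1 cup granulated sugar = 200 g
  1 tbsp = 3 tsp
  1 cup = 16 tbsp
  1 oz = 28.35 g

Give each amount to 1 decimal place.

Scaling factor: 35/20 = 7/4 = 1.75.
plain yogurt: 1 lb × 7/4 × 16 oz/lb × 28.35 g/oz = 793.8 g
all-purpose flour: (2 cup + 10 tbsp = 2.625 cup) × 7/4 × 125 g/cup ≈ 574.2 g
granulated sugar: 6 oz × 7/4 × 28.35 g/oz ÷ 200 g/cup ≈ 1.5 cup

plain yogurt: 793.8 g; all-purpose flour: 574.2 g; granulated sugar: 1.5 cup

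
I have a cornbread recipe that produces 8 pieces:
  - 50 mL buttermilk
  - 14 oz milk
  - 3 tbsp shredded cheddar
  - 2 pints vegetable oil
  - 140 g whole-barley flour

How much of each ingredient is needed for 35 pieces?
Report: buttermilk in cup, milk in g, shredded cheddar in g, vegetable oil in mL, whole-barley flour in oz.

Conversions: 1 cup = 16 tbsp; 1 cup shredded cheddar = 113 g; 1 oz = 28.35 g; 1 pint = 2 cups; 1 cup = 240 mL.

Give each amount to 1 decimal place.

Scaling factor: 35/8 = 4.375.
buttermilk: 50 mL × 35/8 ÷ 240 mL/cup ≈ 0.9 cup
milk: 14 oz × 35/8 × 28.35 g/oz ≈ 1736.4 g
shredded cheddar: 3 tbsp × 35/8 ÷ 16 tbsp/cup × 113 g/cup ≈ 92.7 g
vegetable oil: 2 pint × 35/8 × 2 cup/pint × 240 mL/cup = 4200.0 mL
whole-barley flour: 140 g × 35/8 ÷ 28.35 g/oz ≈ 21.6 oz

buttermilk: 0.9 cup; milk: 1736.4 g; shredded cheddar: 92.7 g; vegetable oil: 4200.0 mL; whole-barley flour: 21.6 oz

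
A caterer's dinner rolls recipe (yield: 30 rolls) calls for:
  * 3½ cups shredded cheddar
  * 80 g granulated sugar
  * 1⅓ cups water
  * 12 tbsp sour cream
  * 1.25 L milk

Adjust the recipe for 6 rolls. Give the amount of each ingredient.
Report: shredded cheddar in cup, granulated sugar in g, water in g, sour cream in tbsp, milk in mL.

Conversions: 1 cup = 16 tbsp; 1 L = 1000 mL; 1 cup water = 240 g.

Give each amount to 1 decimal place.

shredded cheddar: 0.7 cup; granulated sugar: 16.0 g; water: 64.0 g; sour cream: 2.4 tbsp; milk: 250.0 mL

Scaling factor: 6/30 = 1/5 = 0.2.
shredded cheddar: 3.5 cup × 1/5 = 0.7 cup
granulated sugar: 80 g × 1/5 = 16.0 g
water: 4/3 cup × 1/5 × 240 g/cup = 64.0 g
sour cream: 12 tbsp × 1/5 = 2.4 tbsp
milk: 1.25 L × 1/5 × 1000 mL/L = 250.0 mL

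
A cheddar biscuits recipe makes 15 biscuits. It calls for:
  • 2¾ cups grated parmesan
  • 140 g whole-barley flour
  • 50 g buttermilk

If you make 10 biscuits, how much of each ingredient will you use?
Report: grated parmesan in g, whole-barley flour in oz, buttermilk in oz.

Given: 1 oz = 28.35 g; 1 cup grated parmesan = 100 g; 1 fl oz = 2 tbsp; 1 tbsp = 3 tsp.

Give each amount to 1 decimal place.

Scaling factor: 10/15 = 2/3.
grated parmesan: 2.75 cup × 2/3 × 100 g/cup ≈ 183.3 g
whole-barley flour: 140 g × 2/3 ÷ 28.35 g/oz ≈ 3.3 oz
buttermilk: 50 g × 2/3 ÷ 28.35 g/oz ≈ 1.2 oz

grated parmesan: 183.3 g; whole-barley flour: 3.3 oz; buttermilk: 1.2 oz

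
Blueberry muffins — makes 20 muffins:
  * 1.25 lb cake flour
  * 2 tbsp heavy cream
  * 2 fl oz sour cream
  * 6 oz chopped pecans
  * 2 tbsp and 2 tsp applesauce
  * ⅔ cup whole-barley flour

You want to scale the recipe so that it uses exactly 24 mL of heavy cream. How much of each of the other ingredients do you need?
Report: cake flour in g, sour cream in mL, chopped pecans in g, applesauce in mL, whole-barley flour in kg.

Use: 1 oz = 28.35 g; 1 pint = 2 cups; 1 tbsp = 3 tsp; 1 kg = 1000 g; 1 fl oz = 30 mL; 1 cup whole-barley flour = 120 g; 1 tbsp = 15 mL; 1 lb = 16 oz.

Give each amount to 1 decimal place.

The original recipe has 30 mL of heavy cream, so the scaling factor is 24 ÷ 30 = 4/5 = 0.8.
cake flour: 1.25 lb × 4/5 × 16 oz/lb × 28.35 g/oz = 453.6 g
sour cream: 2 fl oz × 4/5 × 30 mL/fl oz = 48.0 mL
chopped pecans: 6 oz × 4/5 × 28.35 g/oz ≈ 136.1 g
applesauce: (2 tbsp + 2 tsp = 8/3 tbsp) × 4/5 × 15 mL/tbsp = 32.0 mL
whole-barley flour: 2/3 cup × 4/5 × 120 g/cup ÷ 1000 g/kg ≈ 0.1 kg

cake flour: 453.6 g; sour cream: 48.0 mL; chopped pecans: 136.1 g; applesauce: 32.0 mL; whole-barley flour: 0.1 kg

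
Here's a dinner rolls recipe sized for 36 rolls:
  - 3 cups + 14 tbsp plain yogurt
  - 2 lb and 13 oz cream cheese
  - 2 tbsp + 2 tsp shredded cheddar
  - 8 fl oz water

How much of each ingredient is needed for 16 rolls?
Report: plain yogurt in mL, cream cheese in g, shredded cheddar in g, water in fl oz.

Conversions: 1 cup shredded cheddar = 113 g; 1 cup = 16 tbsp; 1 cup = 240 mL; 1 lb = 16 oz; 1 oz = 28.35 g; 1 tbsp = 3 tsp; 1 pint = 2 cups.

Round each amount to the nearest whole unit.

Scaling factor: 16/36 = 4/9.
plain yogurt: (3 cup + 14 tbsp = 3.875 cup) × 4/9 × 240 mL/cup ≈ 413 mL
cream cheese: (2 lb + 13 oz = 2.8125 lb) × 4/9 × 16 oz/lb × 28.35 g/oz = 567 g
shredded cheddar: (2 tbsp + 2 tsp = 8/3 tbsp) × 4/9 ÷ 16 tbsp/cup × 113 g/cup ≈ 8 g
water: 8 fl oz × 4/9 ≈ 4 fl oz

plain yogurt: 413 mL; cream cheese: 567 g; shredded cheddar: 8 g; water: 4 fl oz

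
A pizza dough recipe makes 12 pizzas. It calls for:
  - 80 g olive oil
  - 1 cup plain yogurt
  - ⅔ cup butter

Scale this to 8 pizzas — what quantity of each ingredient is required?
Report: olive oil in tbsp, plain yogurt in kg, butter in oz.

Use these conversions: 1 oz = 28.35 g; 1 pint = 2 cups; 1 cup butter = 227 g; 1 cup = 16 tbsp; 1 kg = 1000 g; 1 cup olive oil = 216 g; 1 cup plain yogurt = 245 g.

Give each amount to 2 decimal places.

Scaling factor: 8/12 = 2/3.
olive oil: 80 g × 2/3 ÷ 216 g/cup × 16 tbsp/cup ≈ 3.95 tbsp
plain yogurt: 1 cup × 2/3 × 245 g/cup ÷ 1000 g/kg ≈ 0.16 kg
butter: 2/3 cup × 2/3 × 227 g/cup ÷ 28.35 g/oz ≈ 3.56 oz

olive oil: 3.95 tbsp; plain yogurt: 0.16 kg; butter: 3.56 oz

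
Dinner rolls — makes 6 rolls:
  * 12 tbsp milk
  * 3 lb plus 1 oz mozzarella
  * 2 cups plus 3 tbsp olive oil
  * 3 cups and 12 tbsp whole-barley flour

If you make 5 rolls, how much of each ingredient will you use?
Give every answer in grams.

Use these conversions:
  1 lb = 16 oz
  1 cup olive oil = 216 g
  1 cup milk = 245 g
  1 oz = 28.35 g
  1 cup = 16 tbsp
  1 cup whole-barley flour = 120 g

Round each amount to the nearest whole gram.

milk: 153 g; mozzarella: 1158 g; olive oil: 394 g; whole-barley flour: 375 g

Scaling factor: 5/6.
milk: 12 tbsp × 5/6 ÷ 16 tbsp/cup × 245 g/cup ≈ 153 g
mozzarella: (3 lb + 1 oz = 3.0625 lb) × 5/6 × 16 oz/lb × 28.35 g/oz ≈ 1158 g
olive oil: (2 cup + 3 tbsp = 2.1875 cup) × 5/6 × 216 g/cup ≈ 394 g
whole-barley flour: (3 cup + 12 tbsp = 3.75 cup) × 5/6 × 120 g/cup = 375 g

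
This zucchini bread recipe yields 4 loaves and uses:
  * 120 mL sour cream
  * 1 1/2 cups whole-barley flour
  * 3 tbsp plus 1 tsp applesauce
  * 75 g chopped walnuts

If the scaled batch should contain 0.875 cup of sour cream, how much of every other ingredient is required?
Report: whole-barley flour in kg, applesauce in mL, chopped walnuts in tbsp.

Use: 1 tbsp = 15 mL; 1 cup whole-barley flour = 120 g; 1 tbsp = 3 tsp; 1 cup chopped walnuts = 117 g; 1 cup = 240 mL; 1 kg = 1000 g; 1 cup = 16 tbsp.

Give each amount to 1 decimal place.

whole-barley flour: 0.3 kg; applesauce: 87.5 mL; chopped walnuts: 17.9 tbsp

The original recipe has 0.5 cup of sour cream, so the scaling factor is 0.875 ÷ 0.5 = 7/4 = 1.75.
whole-barley flour: 1.5 cup × 7/4 × 120 g/cup ÷ 1000 g/kg ≈ 0.3 kg
applesauce: (3 tbsp + 1 tsp = 10/3 tbsp) × 7/4 × 15 mL/tbsp = 87.5 mL
chopped walnuts: 75 g × 7/4 ÷ 117 g/cup × 16 tbsp/cup ≈ 17.9 tbsp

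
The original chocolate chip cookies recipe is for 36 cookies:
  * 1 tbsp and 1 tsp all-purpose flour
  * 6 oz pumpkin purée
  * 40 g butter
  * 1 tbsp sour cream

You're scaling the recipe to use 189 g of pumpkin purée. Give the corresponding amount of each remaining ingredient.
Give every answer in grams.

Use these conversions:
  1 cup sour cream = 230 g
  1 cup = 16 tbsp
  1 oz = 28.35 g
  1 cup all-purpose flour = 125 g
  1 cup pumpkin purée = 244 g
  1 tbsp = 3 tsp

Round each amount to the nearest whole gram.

all-purpose flour: 12 g; butter: 44 g; sour cream: 16 g

The original recipe has 170.1 g of pumpkin purée, so the scaling factor is 189 ÷ 170.1 = 10/9.
all-purpose flour: (1 tbsp + 1 tsp = 4/3 tbsp) × 10/9 ÷ 16 tbsp/cup × 125 g/cup ≈ 12 g
butter: 40 g × 10/9 ≈ 44 g
sour cream: 1 tbsp × 10/9 ÷ 16 tbsp/cup × 230 g/cup ≈ 16 g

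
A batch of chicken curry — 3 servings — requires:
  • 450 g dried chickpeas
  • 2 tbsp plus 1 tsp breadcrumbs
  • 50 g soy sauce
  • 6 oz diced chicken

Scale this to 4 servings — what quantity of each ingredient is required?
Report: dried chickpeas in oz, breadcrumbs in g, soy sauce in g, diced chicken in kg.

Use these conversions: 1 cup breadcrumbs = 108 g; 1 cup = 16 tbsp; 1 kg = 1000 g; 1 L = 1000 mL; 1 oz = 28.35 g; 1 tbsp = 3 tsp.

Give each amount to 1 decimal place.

Scaling factor: 4/3.
dried chickpeas: 450 g × 4/3 ÷ 28.35 g/oz ≈ 21.2 oz
breadcrumbs: (2 tbsp + 1 tsp = 7/3 tbsp) × 4/3 ÷ 16 tbsp/cup × 108 g/cup = 21.0 g
soy sauce: 50 g × 4/3 ≈ 66.7 g
diced chicken: 6 oz × 4/3 × 28.35 g/oz ÷ 1000 g/kg ≈ 0.2 kg

dried chickpeas: 21.2 oz; breadcrumbs: 21.0 g; soy sauce: 66.7 g; diced chicken: 0.2 kg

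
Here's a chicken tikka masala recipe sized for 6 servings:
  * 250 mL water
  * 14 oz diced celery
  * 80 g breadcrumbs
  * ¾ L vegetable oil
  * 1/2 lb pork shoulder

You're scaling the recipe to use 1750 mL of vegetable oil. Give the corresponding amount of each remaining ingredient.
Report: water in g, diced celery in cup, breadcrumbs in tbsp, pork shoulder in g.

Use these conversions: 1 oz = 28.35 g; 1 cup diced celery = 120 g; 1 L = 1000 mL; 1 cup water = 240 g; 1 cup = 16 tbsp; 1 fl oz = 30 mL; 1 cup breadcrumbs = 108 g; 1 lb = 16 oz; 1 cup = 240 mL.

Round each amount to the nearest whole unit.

The original recipe has 750 mL of vegetable oil, so the scaling factor is 1750 ÷ 750 = 7/3.
water: 250 mL × 7/3 ÷ 240 mL/cup × 240 g/cup ≈ 583 g
diced celery: 14 oz × 7/3 × 28.35 g/oz ÷ 120 g/cup ≈ 8 cup
breadcrumbs: 80 g × 7/3 ÷ 108 g/cup × 16 tbsp/cup ≈ 28 tbsp
pork shoulder: 0.5 lb × 7/3 × 16 oz/lb × 28.35 g/oz ≈ 529 g

water: 583 g; diced celery: 8 cup; breadcrumbs: 28 tbsp; pork shoulder: 529 g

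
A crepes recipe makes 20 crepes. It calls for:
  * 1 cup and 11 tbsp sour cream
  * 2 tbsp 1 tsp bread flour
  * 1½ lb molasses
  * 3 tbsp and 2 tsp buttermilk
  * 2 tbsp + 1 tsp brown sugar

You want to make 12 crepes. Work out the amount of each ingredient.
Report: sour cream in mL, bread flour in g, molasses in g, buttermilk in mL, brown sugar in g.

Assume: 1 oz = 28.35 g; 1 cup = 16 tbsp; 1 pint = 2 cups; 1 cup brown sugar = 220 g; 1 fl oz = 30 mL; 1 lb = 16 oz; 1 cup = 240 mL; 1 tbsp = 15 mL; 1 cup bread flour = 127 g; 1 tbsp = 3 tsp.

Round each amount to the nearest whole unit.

Scaling factor: 12/20 = 3/5 = 0.6.
sour cream: (1 cup + 11 tbsp = 1.6875 cup) × 3/5 × 240 mL/cup = 243 mL
bread flour: (2 tbsp + 1 tsp = 7/3 tbsp) × 3/5 ÷ 16 tbsp/cup × 127 g/cup ≈ 11 g
molasses: 1.5 lb × 3/5 × 16 oz/lb × 28.35 g/oz ≈ 408 g
buttermilk: (3 tbsp + 2 tsp = 11/3 tbsp) × 3/5 × 15 mL/tbsp = 33 mL
brown sugar: (2 tbsp + 1 tsp = 7/3 tbsp) × 3/5 ÷ 16 tbsp/cup × 220 g/cup ≈ 19 g

sour cream: 243 mL; bread flour: 11 g; molasses: 408 g; buttermilk: 33 mL; brown sugar: 19 g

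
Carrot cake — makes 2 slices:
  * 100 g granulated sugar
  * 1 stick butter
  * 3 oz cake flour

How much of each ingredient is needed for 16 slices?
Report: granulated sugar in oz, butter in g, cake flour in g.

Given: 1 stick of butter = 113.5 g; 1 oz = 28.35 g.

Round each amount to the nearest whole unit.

Scaling factor: 16/2 = 8.
granulated sugar: 100 g × 8 ÷ 28.35 g/oz ≈ 28 oz
butter: 1 stick × 8 × 113.5 g/stick = 908 g
cake flour: 3 oz × 8 × 28.35 g/oz ≈ 680 g

granulated sugar: 28 oz; butter: 908 g; cake flour: 680 g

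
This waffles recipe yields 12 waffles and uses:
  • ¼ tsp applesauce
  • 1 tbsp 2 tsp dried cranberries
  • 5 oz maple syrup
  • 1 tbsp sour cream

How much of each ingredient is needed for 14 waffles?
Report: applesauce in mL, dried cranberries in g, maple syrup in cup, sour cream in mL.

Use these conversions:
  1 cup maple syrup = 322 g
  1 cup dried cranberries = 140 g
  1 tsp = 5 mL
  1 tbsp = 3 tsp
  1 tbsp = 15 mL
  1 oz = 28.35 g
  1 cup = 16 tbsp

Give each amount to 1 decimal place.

applesauce: 1.5 mL; dried cranberries: 17.0 g; maple syrup: 0.5 cup; sour cream: 17.5 mL

Scaling factor: 14/12 = 7/6.
applesauce: 0.25 tsp × 7/6 × 5 mL/tsp ≈ 1.5 mL
dried cranberries: (1 tbsp + 2 tsp = 5/3 tbsp) × 7/6 ÷ 16 tbsp/cup × 140 g/cup ≈ 17.0 g
maple syrup: 5 oz × 7/6 × 28.35 g/oz ÷ 322 g/cup ≈ 0.5 cup
sour cream: 1 tbsp × 7/6 × 15 mL/tbsp = 17.5 mL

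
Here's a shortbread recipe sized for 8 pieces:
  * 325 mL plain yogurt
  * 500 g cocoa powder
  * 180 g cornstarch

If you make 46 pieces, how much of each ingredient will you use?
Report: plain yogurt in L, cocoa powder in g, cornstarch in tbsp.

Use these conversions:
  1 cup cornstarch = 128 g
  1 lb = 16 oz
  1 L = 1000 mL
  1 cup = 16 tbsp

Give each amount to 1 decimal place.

Scaling factor: 46/8 = 23/4 = 5.75.
plain yogurt: 325 mL × 23/4 ÷ 1000 mL/L ≈ 1.9 L
cocoa powder: 500 g × 23/4 = 2875.0 g
cornstarch: 180 g × 23/4 ÷ 128 g/cup × 16 tbsp/cup ≈ 129.4 tbsp

plain yogurt: 1.9 L; cocoa powder: 2875.0 g; cornstarch: 129.4 tbsp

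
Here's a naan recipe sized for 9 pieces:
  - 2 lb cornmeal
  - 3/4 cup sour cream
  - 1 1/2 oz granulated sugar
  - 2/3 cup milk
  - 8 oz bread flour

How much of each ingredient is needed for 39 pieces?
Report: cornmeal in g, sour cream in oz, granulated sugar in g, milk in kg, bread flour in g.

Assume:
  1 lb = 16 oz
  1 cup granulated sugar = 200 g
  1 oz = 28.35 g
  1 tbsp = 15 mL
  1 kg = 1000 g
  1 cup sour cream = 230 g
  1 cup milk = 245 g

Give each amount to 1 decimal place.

Scaling factor: 39/9 = 13/3.
cornmeal: 2 lb × 13/3 × 16 oz/lb × 28.35 g/oz = 3931.2 g
sour cream: 0.75 cup × 13/3 × 230 g/cup ÷ 28.35 g/oz ≈ 26.4 oz
granulated sugar: 1.5 oz × 13/3 × 28.35 g/oz ≈ 184.3 g
milk: 2/3 cup × 13/3 × 245 g/cup ÷ 1000 g/kg ≈ 0.7 kg
bread flour: 8 oz × 13/3 × 28.35 g/oz = 982.8 g

cornmeal: 3931.2 g; sour cream: 26.4 oz; granulated sugar: 184.3 g; milk: 0.7 kg; bread flour: 982.8 g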